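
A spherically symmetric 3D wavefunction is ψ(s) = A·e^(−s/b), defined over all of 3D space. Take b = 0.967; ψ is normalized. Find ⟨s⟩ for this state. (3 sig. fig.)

⟨s⟩ = ∫ s |ψ|² 4πs² ds over the full domain.
Using ∫₀^∞ sⁿ e^(−αs) ds = n!/αⁿ⁺¹, the ratio of the moment integral to the normalization integral gives ⟨s⟩ = 3·b/2.
With b = 0.967, ⟨s⟩ = 1.451.

⟨s⟩ ≈ 1.45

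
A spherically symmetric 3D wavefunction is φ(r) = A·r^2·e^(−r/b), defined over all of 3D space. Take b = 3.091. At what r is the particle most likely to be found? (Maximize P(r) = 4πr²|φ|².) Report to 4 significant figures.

Set d/dr [P(r) = 4πr²|φ|²] = 0 and solve for r > 0.
This gives r = 3·b.
With b = 3.091, the most probable radial distance is 9.2730.

r ≈ 9.273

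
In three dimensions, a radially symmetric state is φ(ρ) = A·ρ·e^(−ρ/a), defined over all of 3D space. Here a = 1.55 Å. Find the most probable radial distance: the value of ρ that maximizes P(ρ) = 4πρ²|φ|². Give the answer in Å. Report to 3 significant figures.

ρ ≈ 3.10 Å

The maximum of P(ρ) = 4πρ²|φ|² occurs where its derivative vanishes.
Solving yields ρ = 2·a.
With a = 1.55, the most probable radial distance is 3.100 Å.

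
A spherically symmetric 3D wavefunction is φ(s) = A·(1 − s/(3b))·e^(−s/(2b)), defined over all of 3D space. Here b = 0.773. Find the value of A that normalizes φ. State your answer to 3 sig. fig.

A ≈ 0.508

Normalization requires ∫|φ|² 4πs² ds = 1, integrated from 0 to ∞.
The integral (without the A² prefactor) comes out to 8·π·b^3/3.
With b = 0.773: A² = 0.2584 and A = 0.5084.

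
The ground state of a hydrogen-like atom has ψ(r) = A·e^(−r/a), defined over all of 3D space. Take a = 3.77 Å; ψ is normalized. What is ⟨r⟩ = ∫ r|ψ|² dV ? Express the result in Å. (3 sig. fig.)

⟨r⟩ ≈ 5.66 Å

The expectation value is the |ψ|²-weighted average of r: ∫ r|ψ|² 4πr² dr.
With ∫₀^∞ r^3 e^(−αr) dr = 3!/α^4, the ratio of the moment integral to the normalization integral gives ⟨r⟩ = 3·a/2.
Putting a = 3.77 gives 5.655.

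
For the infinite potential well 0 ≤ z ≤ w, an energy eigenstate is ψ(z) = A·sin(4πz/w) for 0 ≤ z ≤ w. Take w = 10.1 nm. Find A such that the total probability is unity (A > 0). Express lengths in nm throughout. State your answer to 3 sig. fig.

We need A² ∫|f|² dz = 1, taking the integral from 0 to w.
∫|ψ|² dz = A²·(w/2).
Hence A² = 1/[w/2].
With w = 10.1: A² = 0.1980 and A = 0.4450.

A ≈ 0.445 nm^(-1/2)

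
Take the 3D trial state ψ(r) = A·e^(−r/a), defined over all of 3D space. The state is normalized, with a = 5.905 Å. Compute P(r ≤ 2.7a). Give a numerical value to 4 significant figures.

P ≈ 0.9052

Integrate the radial probability density 4πr²|ψ|² over r ≤ 2.7a.
The full normalization integral is A²·[π·a^3] = 1, fixing A².
Substituting u = r/a, A², 4π and the length scale all cancel in the ratio: P = ∫_{0}^{2.7} u^2·e^(-2·u) du / ∫_{0}^{∞} u^2·e^(-2·u) du.
Using ∫ u^2·e^(-2·u) du = -(2·u^2 + 2·u + 1)·e^(-2·u)/4, the numerator is 1/4 - 1049·e^(-27/5)/200 and the denominator is 1/4.
This evaluates to P = 0.90524.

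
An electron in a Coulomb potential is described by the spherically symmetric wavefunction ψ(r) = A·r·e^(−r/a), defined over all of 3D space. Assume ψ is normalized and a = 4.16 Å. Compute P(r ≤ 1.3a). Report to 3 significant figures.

With dV = 4πr²dr, the probability is ∫|ψ|² dV over r ≤ 1.3a.
Normalization gives A² = 1/(3·π·a^5).
In terms of u = r/a (A², 4π and the length scale all cancel between numerator and denominator), P = [∫_{0}^{1.3} u^4·e^(-2·u) du] / [∫_{0}^{∞} u^4·e^(-2·u) du].
An antiderivative of u^4·e^(-2·u) is -(u^4/2 + u^3 + 3·u^2/2 + 3·u/2 + 3/4)·e^(-2·u); evaluating from 0 to 1.3 gives ≈ 0.091932, while the full integral is 3/4.
This evaluates to P = 0.1226.

P ≈ 0.123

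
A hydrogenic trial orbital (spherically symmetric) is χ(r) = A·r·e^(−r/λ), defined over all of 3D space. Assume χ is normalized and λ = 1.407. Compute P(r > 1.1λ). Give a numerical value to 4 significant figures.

P ≈ 0.9275

Integrate the radial probability density 4πr²|χ|² over r > 1.1λ.
A² is fixed by ∫₀^∞ 4πr²|χ|² dr = 1, i.e. A² = (3·π·λ^5)^(−1).
Substituting u = r/λ, A², 4π and the length scale all cancel in the ratio: P = ∫_{1.1}^{∞} u^4·e^(-2·u) du / ∫_{0}^{∞} u^4·e^(-2·u) du.
With ∫ u^4·e^(-2·u) du = -(u^4/2 + u^3 + 3·u^2/2 + 3·u/2 + 3/4)·e^(-2·u) + C, the region integral is ≈ 0.695628 and the full one is 3/4.
The region integral divided by the full integral gives P = 0.92750.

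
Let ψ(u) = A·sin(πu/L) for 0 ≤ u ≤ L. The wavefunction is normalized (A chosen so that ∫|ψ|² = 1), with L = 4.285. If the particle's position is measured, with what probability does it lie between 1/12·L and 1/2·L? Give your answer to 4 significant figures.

The probability is P = ∫ |ψ|² du over [1/12·L, 1/2·L].
Since A² = 1/(L/2), this is the region integral divided by the full normalization integral.
Let t = u/L; then A² and the length scale cancel, so P = ∫_{1/12}^{1/2} sin(π·t)^2 dt ÷ ∫_{0}^{1} sin(π·t)^2 dt.
An antiderivative of sin(π·t)^2 is t/2 - sin(2·π·t)/(4·π); evaluating from 1/12 to 1/2 gives 1/(8·π) + 5/24, while the full integral is 1/2.
Evaluating gives P = (3 + 5·π)/(12·π).

P ≈ 0.4962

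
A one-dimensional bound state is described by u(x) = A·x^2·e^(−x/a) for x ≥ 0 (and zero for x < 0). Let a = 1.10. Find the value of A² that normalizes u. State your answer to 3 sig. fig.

We need A² ∫|f|² dx = 1, taking the integral from 0 to ∞.
∫|u|² dx = A²·(3·a^5/4).
So A² = (3·a^5/4)^(−1).
With a = 1.10: A² = 0.8279 and A = 0.9099.

A^2 ≈ 0.828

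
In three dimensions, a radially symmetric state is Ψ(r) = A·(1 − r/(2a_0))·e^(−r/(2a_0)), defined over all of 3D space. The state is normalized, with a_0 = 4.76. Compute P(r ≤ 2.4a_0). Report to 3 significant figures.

Integrate the radial probability density 4πr²|Ψ|² over r ≤ 2.4a_0.
The full normalization integral is A²·[8·π·a_0^3] = 1, fixing A².
Substituting u = r/a_0, A², 4π and the length scale all cancel in the ratio: P = ∫_{0}^{2.4} u^2·(1 - u/2)^2·e^(-u) du / ∫_{0}^{∞} u^2·(1 - u/2)^2·e^(-u) du.
With ∫ u^2·(1 - u/2)^2·e^(-u) du = -(u^4/4 + u^2 + 2·u + 2)·e^(-u) + C, the region integral is ≈ 0.10813 and the full one is 2.
This evaluates to P = 0.05407.

P ≈ 0.0541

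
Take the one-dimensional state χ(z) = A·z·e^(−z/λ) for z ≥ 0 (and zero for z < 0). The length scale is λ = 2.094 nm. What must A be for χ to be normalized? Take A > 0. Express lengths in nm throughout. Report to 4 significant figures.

A ≈ 0.6600 nm^(-3/2)

Normalization requires ∫|χ|² dz = 1, integrated from 0 to ∞.
Carrying out the integral gives A² · λ^3/4.
With λ = 2.094: A² = 0.43564 and A = 0.66003.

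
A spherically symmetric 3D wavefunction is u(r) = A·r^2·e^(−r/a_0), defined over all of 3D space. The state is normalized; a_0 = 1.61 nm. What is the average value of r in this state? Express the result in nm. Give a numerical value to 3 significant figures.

The expectation value is the |u|²-weighted average of r: ∫ r|u|² 4πr² dr.
The ratio of the moment integral to the normalization integral gives ⟨r⟩ = 7·a_0/2.
Putting a_0 = 1.61 gives 5.635.

⟨r⟩ ≈ 5.64 nm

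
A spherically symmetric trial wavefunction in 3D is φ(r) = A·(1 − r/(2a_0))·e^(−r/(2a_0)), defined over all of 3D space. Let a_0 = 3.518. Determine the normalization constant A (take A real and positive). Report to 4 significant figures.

Normalization requires ∫|φ|² 4πr² dr = 1, integrated from 0 to ∞.
In 3D with spherical symmetry the volume element is 4πr² dr.
With ∫₀^∞ r^4 e^(−αr) dr = 4!/α^5, the integral (without the A² prefactor) comes out to 8·π·a_0^3.
Substituting a_0 = 3.518 gives A² = 0.00091385, so A = 0.030230.

A ≈ 0.03023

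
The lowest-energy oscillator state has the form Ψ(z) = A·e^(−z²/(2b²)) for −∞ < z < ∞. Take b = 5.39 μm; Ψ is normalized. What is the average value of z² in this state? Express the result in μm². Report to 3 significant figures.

⟨z^2⟩ ≈ 14.5 μm^2

By definition ⟨z²⟩ = ∫ z^2 |Ψ(z)|² dz.
With ∫_{−∞}^{∞} z^(2m) e^(−αz²) dz = (2m−1)!!·√π / (2^m α^(m+1/2)), evaluating both integrals, ⟨z²⟩ = b^2/2.
Putting b = 5.39 gives 14.53.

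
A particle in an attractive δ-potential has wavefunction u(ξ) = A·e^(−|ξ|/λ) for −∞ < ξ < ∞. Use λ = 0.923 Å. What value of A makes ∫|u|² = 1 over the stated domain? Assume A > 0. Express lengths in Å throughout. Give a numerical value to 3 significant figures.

A ≈ 1.04 Å^(-1/2)

The normalization condition is ∫|u|² dξ = 1 from −∞ to ∞.
Recall ∫₀^∞ ξ^m e^(−ξ/β) dξ = m!·β^(m+1), with u = A·e^(−|ξ|/λ), the integral evaluates to A²·[λ].
So A² = (λ)^(−1).
Substituting λ = 0.923 gives A² = 1.083, so A = 1.041.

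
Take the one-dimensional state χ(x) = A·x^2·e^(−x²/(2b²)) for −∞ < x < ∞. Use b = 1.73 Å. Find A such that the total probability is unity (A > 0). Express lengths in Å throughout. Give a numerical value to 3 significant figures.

Normalization requires ∫|χ|² dx = 1, integrated from −∞ to ∞.
With ∫_{−∞}^{∞} x^(2m) e^(−αx²) dx = (2m−1)!!·√π / (2^m α^(m+1/2)), carrying out the integral gives A² · 3·√(π)·b^5/4.
Hence A² = 1/[3·√(π)·b^5/4].
With b = 1.73: A² = 0.04854 and A = 0.2203.

A ≈ 0.220 Å^(-5/2)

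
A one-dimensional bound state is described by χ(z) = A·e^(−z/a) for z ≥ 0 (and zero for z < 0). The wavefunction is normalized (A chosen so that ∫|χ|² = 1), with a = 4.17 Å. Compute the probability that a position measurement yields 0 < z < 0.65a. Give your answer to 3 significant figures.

P ≈ 0.727

|χ|² is the probability density, so P = ∫_{0}^{0.65a} |χ|² dz.
The normalization integral ∫|χ|²dz over the whole domain equals a/2·A², and A² cancels in the ratio.
In terms of u = z/a (A² and the length scale cancel between numerator and denominator), P = [∫_{0}^{0.65} e^(-2·u) du] / [∫_{0}^{∞} e^(-2·u) du].
Using ∫ e^(-2·u) du = -e^(-2·u)/2, the numerator is 1/2 - e^(-13/10)/2 and the denominator is 1/2.
Evaluating gives P = 0.7275.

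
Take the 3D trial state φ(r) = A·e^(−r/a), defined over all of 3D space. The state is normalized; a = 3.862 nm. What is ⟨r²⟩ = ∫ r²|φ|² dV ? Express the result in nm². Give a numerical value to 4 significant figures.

⟨r^2⟩ ≈ 44.75 nm^2

By definition ⟨r²⟩ = ∫ r^2 |φ(r)|² 4πr² dr.
Recall ∫₀^∞ r^m e^(−r/β) dr = m!·β^(m+1), the ratio of the moment integral to the normalization integral gives ⟨r²⟩ = 3·a^2.
Putting a = 3.862 gives 44.745.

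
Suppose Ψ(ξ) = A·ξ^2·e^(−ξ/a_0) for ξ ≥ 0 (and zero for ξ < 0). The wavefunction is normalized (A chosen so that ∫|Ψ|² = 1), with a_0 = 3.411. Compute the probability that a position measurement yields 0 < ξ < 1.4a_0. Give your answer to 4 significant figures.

P ≈ 0.1523

|Ψ|² is the probability density, so P = ∫_{0}^{1.4a_0} |Ψ|² dξ.
The normalization integral ∫|Ψ|²dξ over the whole domain equals 3·a_0^5/4·A², and A² cancels in the ratio.
Substituting u = ξ/a_0, A² and the length scale cancel in the ratio: P = ∫_{0}^{1.4} u^4·e^(-2·u) du / ∫_{0}^{∞} u^4·e^(-2·u) du.
An antiderivative of u^4·e^(-2·u) is -(u^4/2 + u^3 + 3·u^2/2 + 3·u/2 + 3/4)·e^(-2·u); evaluating from 0 to 1.4 gives ≈ 0.114243, while the full integral is 3/4.
This works out to P = 0.15232.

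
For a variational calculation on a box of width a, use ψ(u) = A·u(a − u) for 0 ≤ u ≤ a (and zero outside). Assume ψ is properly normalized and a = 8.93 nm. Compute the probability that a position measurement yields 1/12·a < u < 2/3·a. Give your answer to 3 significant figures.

The probability is P = ∫ |ψ|² du over [1/12·a, 2/3·a].
Since A² = 1/(a^5/30), this is the region integral divided by the full normalization integral.
In terms of t = u/a (A² and the length scale cancel between numerator and denominator), P = [∫_{1/12}^{2/3} t^2·(1 - t)^2 dt] / [∫_{0}^{1} t^2·(1 - t)^2 dt].
With ∫ t^2·(1 - t)^2 dt = t^3·(6·t^2 - 15·t + 10)/30 + C, the region integral is ≈ 0.026168 and the full one is 1/30.
Evaluating gives P = 0.7850.

P ≈ 0.785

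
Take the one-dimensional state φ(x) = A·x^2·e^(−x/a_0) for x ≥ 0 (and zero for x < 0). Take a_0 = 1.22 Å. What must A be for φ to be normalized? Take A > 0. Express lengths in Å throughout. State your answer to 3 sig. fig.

The normalization condition is ∫|φ|² dx = 1 from 0 to ∞.
Recall ∫₀^∞ x^m e^(−x/β) dx = m!·β^(m+1), with φ = A·x^2·e^(−x/a_0), the integral evaluates to A²·[3·a_0^5/4].
Setting this equal to 1 gives A² = 1/(3·a_0^5/4).
With a_0 = 1.22: A² = 0.4933 and A = 0.7024.

A ≈ 0.702 Å^(-5/2)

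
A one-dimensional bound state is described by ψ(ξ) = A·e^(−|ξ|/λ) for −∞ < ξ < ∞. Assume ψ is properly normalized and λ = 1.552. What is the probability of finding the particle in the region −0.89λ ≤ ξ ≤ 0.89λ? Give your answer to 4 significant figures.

P ≈ 0.8314

The probability is P = ∫ |ψ|² dξ over [−0.89λ, 0.89λ].
With A² fixed by ∫|ψ|² = 1, i.e. A² = (λ)^(−1), substitute and integrate.
Both integrals are even about ξ = 0, so only the ξ ≥ 0 halves are needed (the factors of 2 cancel). In terms of u = ξ/λ (A² and the length scale cancel between numerator and denominator), P = [∫_{0}^{0.89} e^(-2·u) du] / [∫_{0}^{∞} e^(-2·u) du].
With ∫ e^(-2·u) du = -e^(-2·u)/2 + C, the region integral is 1/2 - e^(-89/50)/2 and the full one is 1/2.
This works out to P = 0.83136.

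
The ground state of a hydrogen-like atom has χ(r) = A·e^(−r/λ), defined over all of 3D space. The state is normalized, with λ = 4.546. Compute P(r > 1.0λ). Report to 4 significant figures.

P = ∫ |χ|² 4πr² dr over r > 1.0λ.
A² is fixed by ∫₀^∞ 4πr²|χ|² dr = 1, i.e. A² = (π·λ^3)^(−1).
In terms of u = r/λ (A², 4π and the length scale all cancel between numerator and denominator), P = [∫_{1.0}^{∞} u^2·e^(-2·u) du] / [∫_{0}^{∞} u^2·e^(-2·u) du].
An antiderivative of u^2·e^(-2·u) is -(2·u^2 + 2·u + 1)·e^(-2·u)/4; evaluating from 1.0 to ∞ gives 5·e^(-2)/4, while the full integral is 1/4.
This evaluates to P = 0.67668.

P ≈ 0.6767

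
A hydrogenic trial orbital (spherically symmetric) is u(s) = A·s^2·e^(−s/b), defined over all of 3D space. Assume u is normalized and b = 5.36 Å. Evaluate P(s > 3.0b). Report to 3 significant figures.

With dV = 4πs²ds, the probability is ∫|u|² dV over s > 3.0b.
Normalization gives A² = 1/(45·π·b^7/2).
Substituting t = s/b, A², 4π and the length scale all cancel in the ratio: P = ∫_{3.0}^{∞} t^6·e^(-2·t) dt / ∫_{0}^{∞} t^6·e^(-2·t) dt.
An antiderivative of t^6·e^(-2·t) is -(4·t^6 + 12·t^5 + 30·t^4 + 60·t^3 + 90·t^2 + 90·t + 45)·e^(-2·t)/8; evaluating from 3.0 to ∞ gives ≈ 3.4105, while the full integral is 45/8.
The region integral divided by the full integral gives P = 0.6063.

P ≈ 0.606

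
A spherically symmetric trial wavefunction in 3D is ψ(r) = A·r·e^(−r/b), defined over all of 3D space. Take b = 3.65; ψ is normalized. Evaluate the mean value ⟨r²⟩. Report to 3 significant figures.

⟨r^2⟩ ≈ 99.9

The expectation value is the |ψ|²-weighted average of r^2: ∫ r^2|ψ|² 4πr² dr.
Evaluating both integrals, ⟨r²⟩ = 15·b^2/2.
With b = 3.65, ⟨r^2⟩ = 99.92.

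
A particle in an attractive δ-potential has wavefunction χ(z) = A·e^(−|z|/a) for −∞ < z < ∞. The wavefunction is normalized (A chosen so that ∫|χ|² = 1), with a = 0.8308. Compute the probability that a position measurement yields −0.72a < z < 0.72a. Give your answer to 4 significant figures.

The probability is P = ∫ |χ|² dz over [−0.72a, 0.72a].
The normalization integral ∫|χ|²dz over the whole domain equals a·A², and A² cancels in the ratio.
Both integrals are even about z = 0, so only the z ≥ 0 halves are needed (the factors of 2 cancel). Let u = z/a; then A² and the length scale cancel, so P = ∫_{0}^{0.72} e^(-2·u) du ÷ ∫_{0}^{∞} e^(-2·u) du.
An antiderivative of e^(-2·u) is -e^(-2·u)/2; evaluating from 0 to 0.72 gives 1/2 - e^(-36/25)/2, while the full integral is 1/2.
This works out to P = 0.76307.

P ≈ 0.7631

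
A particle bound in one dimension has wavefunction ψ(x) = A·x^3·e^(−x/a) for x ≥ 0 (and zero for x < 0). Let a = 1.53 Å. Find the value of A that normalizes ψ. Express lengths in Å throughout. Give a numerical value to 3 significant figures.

A ≈ 0.0952 Å^(-7/2)

We need A² ∫|f|² dx = 1, taking the integral from 0 to ∞.
Using ∫₀^∞ xⁿ e^(−αx) dx = n!/αⁿ⁺¹, ∫|ψ|² dx = A²·(45·a^7/8).
Plugging in a = 1.53 yields A = 0.09517.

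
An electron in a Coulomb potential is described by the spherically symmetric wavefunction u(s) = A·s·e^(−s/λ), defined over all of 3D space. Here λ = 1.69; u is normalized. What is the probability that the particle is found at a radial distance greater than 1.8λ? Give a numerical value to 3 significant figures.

P ≈ 0.706

Integrate the radial probability density 4πs²|u|² over s > 1.8λ.
The full normalization integral is A²·[3·π·λ^5] = 1, fixing A².
Substituting t = s/λ, A², 4π and the length scale all cancel in the ratio: P = ∫_{1.8}^{∞} t^4·e^(-2·t) dt / ∫_{0}^{∞} t^4·e^(-2·t) dt.
Using ∫ t^4·e^(-2·t) dt = -(t^4/2 + t^3 + 3·t^2/2 + 3·t/2 + 3/4)·e^(-2·t), the numerator is ≈ 0.52983 and the denominator is 3/4.
The region integral divided by the full integral gives P = 0.7064.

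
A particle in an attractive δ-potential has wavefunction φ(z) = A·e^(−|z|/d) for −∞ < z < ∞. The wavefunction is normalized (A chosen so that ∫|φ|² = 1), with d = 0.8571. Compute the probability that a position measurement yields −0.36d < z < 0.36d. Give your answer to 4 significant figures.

P = ∫_{−0.36d}^{0.36d} |φ(z)|² dz.
With A² fixed by ∫|φ|² = 1, i.e. A² = (d)^(−1), substitute and integrate.
By symmetry take twice the z ≥ 0 contribution in numerator and denominator; the 2's cancel. Substituting u = z/d, A² and the length scale cancel in the ratio: P = ∫_{0}^{0.36} e^(-2·u) du / ∫_{0}^{∞} e^(-2·u) du.
An antiderivative of e^(-2·u) is -e^(-2·u)/2; evaluating from 0 to 0.36 gives 1/2 - e^(-18/25)/2, while the full integral is 1/2.
This works out to P = 0.51325.

P ≈ 0.5132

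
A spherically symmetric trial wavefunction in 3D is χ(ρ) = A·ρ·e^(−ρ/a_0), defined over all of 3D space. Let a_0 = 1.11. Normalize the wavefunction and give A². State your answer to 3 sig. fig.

A^2 ≈ 0.0630

Require ∫ |χ|² 4πρ² dρ = 1 over the whole domain.
(Spherical symmetry: dV = 4πρ² dρ.)
Using ∫₀^∞ ρⁿ e^(−αρ) dρ = n!/αⁿ⁺¹, ∫|χ|² 4πρ² dρ = A²·(3·π·a_0^5).
Setting this equal to 1 gives A² = 1/(3·π·a_0^5).
Substituting a_0 = 1.11 gives A² = 0.06297, so A = 0.2509.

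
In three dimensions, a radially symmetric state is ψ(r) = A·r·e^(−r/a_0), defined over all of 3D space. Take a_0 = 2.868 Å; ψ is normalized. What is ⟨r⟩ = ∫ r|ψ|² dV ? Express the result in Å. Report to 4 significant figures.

The expectation value is the |ψ|²-weighted average of r: ∫ r|ψ|² 4πr² dr.
Recall ∫₀^∞ r^m e^(−r/β) dr = m!·β^(m+1), evaluating both integrals, ⟨r⟩ = 5·a_0/2.
With a_0 = 2.868, ⟨r⟩ = 7.1700.

⟨r⟩ ≈ 7.170 Å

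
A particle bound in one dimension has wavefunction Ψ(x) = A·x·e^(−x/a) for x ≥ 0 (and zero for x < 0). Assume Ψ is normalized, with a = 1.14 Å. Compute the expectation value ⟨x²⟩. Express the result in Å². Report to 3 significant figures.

⟨x²⟩ = ∫ x^2 |Ψ|² dx over the full domain.
Evaluating both integrals, ⟨x²⟩ = 3·a^2.
With a = 1.14, ⟨x^2⟩ = 3.899.

⟨x^2⟩ ≈ 3.90 Å^2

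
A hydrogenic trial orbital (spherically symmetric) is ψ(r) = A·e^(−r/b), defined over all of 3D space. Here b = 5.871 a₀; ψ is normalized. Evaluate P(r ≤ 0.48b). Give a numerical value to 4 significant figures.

With dV = 4πr²dr, the probability is ∫|ψ|² dV over r ≤ 0.48b.
The full normalization integral is A²·[π·b^3] = 1, fixing A².
Let u = r/b; then A², 4π and the length scale all cancel, so P = ∫_{0}^{0.48} u^2·e^(-2·u) du ÷ ∫_{0}^{∞} u^2·e^(-2·u) du.
Using ∫ u^2·e^(-2·u) du = -(2·u^2 + 2·u + 1)·e^(-2·u)/4, the numerator is 1/4 - 1513·e^(-24/25)/2500 and the denominator is 1/4.
The region integral divided by the full integral gives P = 0.073093.

P ≈ 0.07309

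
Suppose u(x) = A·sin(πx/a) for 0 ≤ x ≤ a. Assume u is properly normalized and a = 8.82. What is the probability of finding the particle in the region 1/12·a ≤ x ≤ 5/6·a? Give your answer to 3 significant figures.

|u|² is the probability density, so P = ∫_{1/12·a}^{5/6·a} |u|² dx.
With A² fixed by ∫|u|² = 1, i.e. A² = (a/2)^(−1), substitute and integrate.
Let t = x/a; then A² and the length scale cancel, so P = ∫_{1/12}^{5/6} sin(π·t)^2 dt ÷ ∫_{0}^{1} sin(π·t)^2 dt.
Using ∫ sin(π·t)^2 dt = t/2 - sin(2·π·t)/(4·π), the numerator is 1/(8·π) + √(3)/(8·π) + 3/8 and the denominator is 1/2.
Taking the ratio, P = (1 + √(3) + 3·π)/(4·π).

P ≈ 0.967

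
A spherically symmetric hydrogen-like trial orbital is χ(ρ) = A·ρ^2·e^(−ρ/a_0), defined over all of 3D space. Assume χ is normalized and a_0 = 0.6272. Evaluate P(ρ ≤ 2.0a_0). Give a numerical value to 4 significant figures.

P ≈ 0.1107

P = ∫ |χ|² 4πρ² dρ over ρ ≤ 2.0a_0.
The full normalization integral is A²·[45·π·a_0^7/2] = 1, fixing A².
Substituting u = ρ/a_0, A², 4π and the length scale all cancel in the ratio: P = ∫_{0}^{2.0} u^6·e^(-2·u) du / ∫_{0}^{∞} u^6·e^(-2·u) du.
Using ∫ u^6·e^(-2·u) du = -(4·u^6 + 12·u^5 + 30·u^4 + 60·u^3 + 90·u^2 + 90·u + 45)·e^(-2·u)/8, the numerator is 45/8 - 2185·e^(-4)/8 and the denominator is 45/8.
The region integral divided by the full integral gives P = 0.11067.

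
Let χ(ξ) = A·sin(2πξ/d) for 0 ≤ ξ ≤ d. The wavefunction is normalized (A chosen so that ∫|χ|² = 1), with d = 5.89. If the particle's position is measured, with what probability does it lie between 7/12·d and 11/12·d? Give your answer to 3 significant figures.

The probability is P = ∫ |χ|² dξ over [7/12·d, 11/12·d].
Since A² = 1/(d/2), this is the region integral divided by the full normalization integral.
In terms of u = ξ/d (A² and the length scale cancel between numerator and denominator), P = [∫_{7/12}^{11/12} sin(2·π·u)^2 du] / [∫_{0}^{1} sin(2·π·u)^2 du].
An antiderivative of sin(2·π·u)^2 is u/2 - sin(4·π·u)/(8·π); evaluating from 7/12 to 11/12 gives √(3)/(8·π) + 1/6, while the full integral is 1/2.
Evaluating gives P = (√(3)/4 + π/3)/π.

P ≈ 0.471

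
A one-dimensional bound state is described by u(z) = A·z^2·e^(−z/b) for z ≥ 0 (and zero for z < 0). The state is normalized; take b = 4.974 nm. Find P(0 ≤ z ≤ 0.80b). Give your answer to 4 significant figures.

|u|² is the probability density, so P = ∫_{0}^{0.80b} |u|² dz.
Since A² = 1/(3·b^5/4), this is the region integral divided by the full normalization integral.
In terms of t = z/b (A² and the length scale cancel between numerator and denominator), P = [∫_{0}^{0.80} t^4·e^(-2·t) dt] / [∫_{0}^{∞} t^4·e^(-2·t) dt].
With ∫ t^4·e^(-2·t) dt = -(t^4/2 + t^3 + 3·t^2/2 + 3·t/2 + 3/4)·e^(-2·t) + C, the region integral is 3/4 - 9067·e^(-8/5)/2500 and the full one is 3/4.
Evaluating gives P = 0.023682.

P ≈ 0.02368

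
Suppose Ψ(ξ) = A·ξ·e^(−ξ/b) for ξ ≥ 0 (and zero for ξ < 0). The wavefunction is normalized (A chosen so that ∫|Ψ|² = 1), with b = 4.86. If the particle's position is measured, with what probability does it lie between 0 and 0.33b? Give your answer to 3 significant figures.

P ≈ 0.0295

|Ψ|² is the probability density, so P = ∫_{0}^{0.33b} |Ψ|² dξ.
With A² fixed by ∫|Ψ|² = 1, i.e. A² = (b^3/4)^(−1), substitute and integrate.
In terms of u = ξ/b (A² and the length scale cancel between numerator and denominator), P = [∫_{0}^{0.33} u^2·e^(-2·u) du] / [∫_{0}^{∞} u^2·e^(-2·u) du].
Using ∫ u^2·e^(-2·u) du = -(2·u^2 + 2·u + 1)·e^(-2·u)/4, the numerator is ≈ 0.0073641 and the denominator is 1/4.
Taking the ratio, P = 0.02946.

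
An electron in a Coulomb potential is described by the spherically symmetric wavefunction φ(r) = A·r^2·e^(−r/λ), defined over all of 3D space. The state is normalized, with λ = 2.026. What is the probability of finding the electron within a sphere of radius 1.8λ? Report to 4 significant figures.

P ≈ 0.07327

P = ∫ |φ|² 4πr² dr over r ≤ 1.8λ.
A² is fixed by ∫₀^∞ 4πr²|φ|² dr = 1, i.e. A² = (45·π·λ^7/2)^(−1).
Let u = r/λ; then A², 4π and the length scale all cancel, so P = ∫_{0}^{1.8} u^6·e^(-2·u) du ÷ ∫_{0}^{∞} u^6·e^(-2·u) du.
With ∫ u^6·e^(-2·u) du = -(4·u^6 + 12·u^5 + 30·u^4 + 60·u^3 + 90·u^2 + 90·u + 45)·e^(-2·u)/8 + C, the region integral is ≈ 0.412163 and the full one is 45/8.
This evaluates to P = 0.073273.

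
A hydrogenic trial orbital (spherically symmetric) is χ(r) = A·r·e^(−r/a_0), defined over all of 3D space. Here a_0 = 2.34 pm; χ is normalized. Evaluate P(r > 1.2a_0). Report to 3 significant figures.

P ≈ 0.904

P = ∫ |χ|² 4πr² dr over r > 1.2a_0.
A² is fixed by ∫₀^∞ 4πr²|χ|² dr = 1, i.e. A² = (3·π·a_0^5)^(−1).
Substituting u = r/a_0, A², 4π and the length scale all cancel in the ratio: P = ∫_{1.2}^{∞} u^4·e^(-2·u) du / ∫_{0}^{∞} u^4·e^(-2·u) du.
Using ∫ u^4·e^(-2·u) du = -(u^4/2 + u^3 + 3·u^2/2 + 3·u/2 + 3/4)·e^(-2·u), the numerator is ≈ 0.67810 and the denominator is 3/4.
This evaluates to P = 0.9041.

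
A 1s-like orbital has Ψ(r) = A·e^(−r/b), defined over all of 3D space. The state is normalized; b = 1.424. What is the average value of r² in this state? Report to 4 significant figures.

⟨r^2⟩ ≈ 6.083

⟨r²⟩ = ∫ r^2 |Ψ|² 4πr² dr over the full domain.
Using ∫₀^∞ rⁿ e^(−αr) dr = n!/αⁿ⁺¹, the ratio of the moment integral to the normalization integral gives ⟨r²⟩ = 3·b^2.
Putting b = 1.424 gives 6.0833.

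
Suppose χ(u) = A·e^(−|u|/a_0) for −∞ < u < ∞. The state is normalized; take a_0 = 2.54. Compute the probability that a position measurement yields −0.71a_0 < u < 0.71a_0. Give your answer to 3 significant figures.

P ≈ 0.758

P = ∫_{−0.71a_0}^{0.71a_0} |χ(u)|² du.
The normalization integral ∫|χ|²du over the whole domain equals a_0·A², and A² cancels in the ratio.
Both integrals are even about u = 0, so only the u ≥ 0 halves are needed (the factors of 2 cancel). In terms of t = u/a_0 (A² and the length scale cancel between numerator and denominator), P = [∫_{0}^{0.71} e^(-2·t) dt] / [∫_{0}^{∞} e^(-2·t) dt].
Using ∫ e^(-2·t) dt = -e^(-2·t)/2, the numerator is 1/2 - e^(-71/50)/2 and the denominator is 1/2.
Taking the ratio, P = 0.7583.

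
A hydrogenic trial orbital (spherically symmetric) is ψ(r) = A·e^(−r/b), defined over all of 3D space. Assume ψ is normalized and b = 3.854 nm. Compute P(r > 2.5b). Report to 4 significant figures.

P = ∫ |ψ|² 4πr² dr over r > 2.5b.
A² is fixed by ∫₀^∞ 4πr²|ψ|² dr = 1, i.e. A² = (π·b^3)^(−1).
In terms of u = r/b (A², 4π and the length scale all cancel between numerator and denominator), P = [∫_{2.5}^{∞} u^2·e^(-2·u) du] / [∫_{0}^{∞} u^2·e^(-2·u) du].
An antiderivative of u^2·e^(-2·u) is -(2·u^2 + 2·u + 1)·e^(-2·u)/4; evaluating from 2.5 to ∞ gives 37·e^(-5)/8, while the full integral is 1/4.
The region integral divided by the full integral gives P = 0.12465.

P ≈ 0.1247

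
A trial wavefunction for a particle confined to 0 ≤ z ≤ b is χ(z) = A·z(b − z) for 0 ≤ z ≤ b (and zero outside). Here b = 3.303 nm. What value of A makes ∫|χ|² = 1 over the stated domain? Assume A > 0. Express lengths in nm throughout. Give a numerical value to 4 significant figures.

Normalization requires ∫|χ|² dz = 1, integrated from 0 to b.
∫|χ|² dz = A²·(b^5/30).
Plugging in b = 3.303 yields A = 0.27624.

A ≈ 0.2762 nm^(-5/2)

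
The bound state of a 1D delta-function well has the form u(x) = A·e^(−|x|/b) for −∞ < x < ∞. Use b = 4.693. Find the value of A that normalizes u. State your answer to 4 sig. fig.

Normalization requires ∫|u|² dx = 1, integrated from −∞ to ∞.
With ∫₀^∞ x^0 e^(−αx) dx = 0!/α^1, ∫|u|² dx = A²·(b).
Setting this equal to 1 gives A² = 1/(b).
Plugging in b = 4.693 yields A = 0.46161.

A ≈ 0.4616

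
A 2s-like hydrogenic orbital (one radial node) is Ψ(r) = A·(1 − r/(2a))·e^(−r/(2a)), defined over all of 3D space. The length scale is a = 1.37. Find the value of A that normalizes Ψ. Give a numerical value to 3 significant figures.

A ≈ 0.124

The normalization condition is ∫|Ψ|² 4πr² dr = 1 from 0 to ∞.
(Spherical symmetry: dV = 4πr² dr.)
∫|Ψ|² 4πr² dr = A²·(8·π·a^3).
Setting this equal to 1 gives A² = 1/(8·π·a^3).
With a = 1.37: A² = 0.01547 and A = 0.1244.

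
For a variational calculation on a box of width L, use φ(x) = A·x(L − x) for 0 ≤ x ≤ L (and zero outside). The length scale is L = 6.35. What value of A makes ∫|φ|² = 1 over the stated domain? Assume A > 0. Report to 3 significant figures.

A ≈ 0.0539

Normalization requires ∫|φ|² dx = 1, integrated from 0 to L.
∫|φ|² dx = A²·(L^5/30).
Hence A² = 1/[L^5/30].
Substituting L = 6.35 gives A² = 0.002906, so A = 0.05390.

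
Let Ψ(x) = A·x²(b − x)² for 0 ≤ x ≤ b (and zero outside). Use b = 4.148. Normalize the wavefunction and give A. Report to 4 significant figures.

Require ∫ |Ψ|² dx = 1 over the whole domain.
Expanding the polynomial and integrating term by term, carrying out the integral gives A² · b^9/630.
So A² = (b^9/630)^(−1).
Plugging in b = 4.148 yields A = 0.041629.

A ≈ 0.04163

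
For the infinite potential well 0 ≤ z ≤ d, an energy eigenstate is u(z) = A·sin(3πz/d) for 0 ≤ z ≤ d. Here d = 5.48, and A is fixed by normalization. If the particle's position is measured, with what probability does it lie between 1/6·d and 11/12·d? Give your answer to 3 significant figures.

The probability is P = ∫ |u|² dz over [1/6·d, 11/12·d].
Since A² = 1/(d/2), this is the region integral divided by the full normalization integral.
In terms of t = z/d (A² and the length scale cancel between numerator and denominator), P = [∫_{1/6}^{11/12} sin(3·π·t)^2 dt] / [∫_{0}^{1} sin(3·π·t)^2 dt].
With ∫ sin(3·π·t)^2 dt = t/2 - sin(6·π·t)/(12·π) + C, the region integral is 1/(12·π) + 3/8 and the full one is 1/2.
The result is P = (2 + 9·π)/(12·π).

P ≈ 0.803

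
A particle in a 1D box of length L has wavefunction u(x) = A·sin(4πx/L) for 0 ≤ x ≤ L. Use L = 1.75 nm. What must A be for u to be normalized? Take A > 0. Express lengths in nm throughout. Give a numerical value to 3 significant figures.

The normalization condition is ∫|u|² dx = 1 from 0 to L.
∫|u|² dx = A²·(L/2).
Hence A² = 1/[L/2].
Plugging in L = 1.75 yields A = 1.069.

A ≈ 1.07 nm^(-1/2)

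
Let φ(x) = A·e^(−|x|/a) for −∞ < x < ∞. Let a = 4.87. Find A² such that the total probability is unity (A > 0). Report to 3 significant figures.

A^2 ≈ 0.205

The normalization condition is ∫|φ|² dx = 1 from −∞ to ∞.
∫|φ|² dx = A²·(a).
Hence A² = 1/[a].
Plugging in a = 4.87 yields A = 0.4531.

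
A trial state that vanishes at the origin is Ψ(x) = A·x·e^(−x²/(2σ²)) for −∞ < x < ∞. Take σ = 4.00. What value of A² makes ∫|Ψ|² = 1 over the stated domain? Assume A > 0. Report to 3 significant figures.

Normalization requires ∫|Ψ|² dx = 1, integrated from −∞ to ∞.
∫|Ψ|² dx = A²·(√(π)·σ^3/2).
Hence A² = 1/[√(π)·σ^3/2].
With σ = 4.00: A² = 0.01763 and A = 0.1328.

A^2 ≈ 0.0176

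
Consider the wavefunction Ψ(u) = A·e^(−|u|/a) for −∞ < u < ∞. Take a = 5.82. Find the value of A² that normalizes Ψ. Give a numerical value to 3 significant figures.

A^2 ≈ 0.172

Normalization requires ∫|Ψ|² du = 1, integrated from −∞ to ∞.
Recall ∫₀^∞ u^m e^(−u/β) du = m!·β^(m+1), with Ψ = A·e^(−|u|/a), the integral evaluates to A²·[a].
Hence A² = 1/[a].
Plugging in a = 5.82 yields A = 0.4145.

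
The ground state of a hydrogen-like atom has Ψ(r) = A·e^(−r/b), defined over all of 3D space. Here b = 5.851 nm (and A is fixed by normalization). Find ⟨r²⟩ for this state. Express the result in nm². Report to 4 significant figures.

⟨r^2⟩ ≈ 102.7 nm^2

By definition ⟨r²⟩ = ∫ r^2 |Ψ(r)|² 4πr² dr.
The ratio of the moment integral to the normalization integral gives ⟨r²⟩ = 3·b^2.
Putting b = 5.851 gives 102.70.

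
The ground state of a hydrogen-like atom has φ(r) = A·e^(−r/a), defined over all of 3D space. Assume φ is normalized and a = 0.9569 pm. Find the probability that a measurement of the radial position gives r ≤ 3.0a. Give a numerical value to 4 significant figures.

P ≈ 0.9380

P = ∫ |φ|² 4πr² dr over r ≤ 3.0a.
Normalization gives A² = 1/(π·a^3).
In terms of u = r/a (A², 4π and the length scale all cancel between numerator and denominator), P = [∫_{0}^{3.0} u^2·e^(-2·u) du] / [∫_{0}^{∞} u^2·e^(-2·u) du].
Using ∫ u^2·e^(-2·u) du = -(2·u^2 + 2·u + 1)·e^(-2·u)/4, the numerator is 1/4 - 25·e^(-6)/4 and the denominator is 1/4.
The region integral divided by the full integral gives P = 0.93803.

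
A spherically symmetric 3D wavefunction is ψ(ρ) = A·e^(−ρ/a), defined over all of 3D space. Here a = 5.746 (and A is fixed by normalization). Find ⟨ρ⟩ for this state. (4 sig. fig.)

⟨ρ⟩ ≈ 8.619

⟨ρ⟩ = ∫ ρ |ψ|² 4πρ² dρ over the full domain.
Recall ∫₀^∞ ρ^m e^(−ρ/β) dρ = m!·β^(m+1), the ratio of the moment integral to the normalization integral gives ⟨ρ⟩ = 3·a/2.
With a = 5.746, ⟨ρ⟩ = 8.6190.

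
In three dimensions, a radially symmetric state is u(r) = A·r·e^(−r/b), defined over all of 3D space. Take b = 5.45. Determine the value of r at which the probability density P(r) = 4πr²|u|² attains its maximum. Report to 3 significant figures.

Differentiate P(r) = 4πr²|u|² with respect to r and set to zero.
This gives r = 2·b.
With b = 5.45, the most probable radial distance is 10.90.

r ≈ 10.9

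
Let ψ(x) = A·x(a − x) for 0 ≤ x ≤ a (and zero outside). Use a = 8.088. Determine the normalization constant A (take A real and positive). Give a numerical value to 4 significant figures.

We need A² ∫|f|² dx = 1, taking the integral from 0 to a.
Expanding the polynomial and integrating term by term, with ψ = A·x(a − x), the integral evaluates to A²·[a^5/30].
So A² = (a^5/30)^(−1).
Plugging in a = 8.088 yields A = 0.029441.

A ≈ 0.02944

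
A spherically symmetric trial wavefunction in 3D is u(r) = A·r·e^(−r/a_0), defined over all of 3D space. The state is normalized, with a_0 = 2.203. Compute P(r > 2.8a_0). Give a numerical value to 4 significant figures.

Integrate the radial probability density 4πr²|u|² over r > 2.8a_0.
Normalization gives A² = 1/(3·π·a_0^5).
Substituting t = r/a_0, A², 4π and the length scale all cancel in the ratio: P = ∫_{2.8}^{∞} t^4·e^(-2·t) dt / ∫_{0}^{∞} t^4·e^(-2·t) dt.
With ∫ t^4·e^(-2·t) dt = -(t^4/2 + t^3 + 3·t^2/2 + 3·t/2 + 3/4)·e^(-2·t) + C, the region integral is ≈ 0.256613 and the full one is 3/4.
Taking the ratio yields P = 0.34215.

P ≈ 0.3422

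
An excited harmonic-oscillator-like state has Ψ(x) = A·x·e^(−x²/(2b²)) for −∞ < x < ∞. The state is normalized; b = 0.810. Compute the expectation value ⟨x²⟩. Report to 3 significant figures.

By definition ⟨x²⟩ = ∫ x^2 |Ψ(x)|² dx.
Using the Gaussian integral ∫_{−∞}^{∞} e^(−αx²) dx = √(π/α), the ratio of the moment integral to the normalization integral gives ⟨x²⟩ = 3·b^2/2.
Putting b = 0.810 gives 0.9842.

⟨x^2⟩ ≈ 0.984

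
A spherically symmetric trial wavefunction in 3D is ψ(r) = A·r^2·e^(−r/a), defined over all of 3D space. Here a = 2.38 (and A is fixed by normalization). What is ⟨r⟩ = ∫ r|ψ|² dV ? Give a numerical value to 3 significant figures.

⟨r⟩ ≈ 8.33

The expectation value is the |ψ|²-weighted average of r: ∫ r|ψ|² 4πr² dr.
Recall ∫₀^∞ r^m e^(−r/β) dr = m!·β^(m+1), the ratio of the moment integral to the normalization integral gives ⟨r⟩ = 7·a/2.
Putting a = 2.38 gives 8.330.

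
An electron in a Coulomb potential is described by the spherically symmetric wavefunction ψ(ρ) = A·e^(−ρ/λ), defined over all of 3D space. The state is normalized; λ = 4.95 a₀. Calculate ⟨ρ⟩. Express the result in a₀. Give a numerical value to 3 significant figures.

⟨ρ⟩ ≈ 7.43 a₀

⟨ρ⟩ = ∫ ρ |ψ|² 4πρ² dρ over the full domain.
With ∫₀^∞ ρ^3 e^(−αρ) dρ = 3!/α^4, evaluating both integrals, ⟨ρ⟩ = 3·λ/2.
Putting λ = 4.95 gives 7.425.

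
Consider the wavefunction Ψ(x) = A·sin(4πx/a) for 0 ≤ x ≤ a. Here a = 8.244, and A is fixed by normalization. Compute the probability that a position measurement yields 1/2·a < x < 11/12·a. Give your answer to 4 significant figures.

P ≈ 0.4511

The probability is P = ∫ |Ψ|² dx over [1/2·a, 11/12·a].
Since A² = 1/(a/2), this is the region integral divided by the full normalization integral.
In terms of u = x/a (A² and the length scale cancel between numerator and denominator), P = [∫_{1/2}^{11/12} sin(4·π·u)^2 du] / [∫_{0}^{1} sin(4·π·u)^2 du].
With ∫ sin(4·π·u)^2 du = u/2 - sin(4·π·u)·cos(4·π·u)/(8·π) + C, the region integral is √(3)/(32·π) + 5/24 and the full one is 1/2.
Taking the ratio, P = √(3)/(16·π) + 5/12.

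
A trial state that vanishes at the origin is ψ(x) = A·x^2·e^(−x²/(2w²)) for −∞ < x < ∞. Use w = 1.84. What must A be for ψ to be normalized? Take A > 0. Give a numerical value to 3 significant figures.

A ≈ 0.189

We need A² ∫|f|² dx = 1, taking the integral from −∞ to ∞.
The integral (without the A² prefactor) comes out to 3·√(π)·w^5/4.
Hence A² = 1/[3·√(π)·w^5/4].
Substituting w = 1.84 gives A² = 0.03567, so A = 0.1889.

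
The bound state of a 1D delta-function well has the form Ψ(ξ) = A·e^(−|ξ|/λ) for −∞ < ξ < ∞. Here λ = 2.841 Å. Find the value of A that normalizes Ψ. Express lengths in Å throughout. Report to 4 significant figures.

A ≈ 0.5933 Å^(-1/2)

Require ∫ |Ψ|² dξ = 1 over the whole domain.
With ∫₀^∞ ξ^0 e^(−αξ) dξ = 0!/α^1, with Ψ = A·e^(−|ξ|/λ), the integral evaluates to A²·[λ].
Setting this equal to 1 gives A² = 1/(λ).
With λ = 2.841: A² = 0.35199 and A = 0.59329.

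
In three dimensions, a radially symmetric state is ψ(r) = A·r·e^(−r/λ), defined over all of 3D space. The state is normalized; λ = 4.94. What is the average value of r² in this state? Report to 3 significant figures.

By definition ⟨r²⟩ = ∫ r^2 |ψ(r)|² 4πr² dr.
Evaluating both integrals, ⟨r²⟩ = 15·λ^2/2.
With λ = 4.94, ⟨r^2⟩ = 183.0.

⟨r^2⟩ ≈ 183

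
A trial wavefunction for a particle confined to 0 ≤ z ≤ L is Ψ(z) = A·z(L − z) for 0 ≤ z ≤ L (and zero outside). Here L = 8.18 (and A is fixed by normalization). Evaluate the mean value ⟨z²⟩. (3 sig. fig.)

⟨z^2⟩ ≈ 19.1

By definition ⟨z²⟩ = ∫ z^2 |Ψ(z)|² dz.
Expanding the polynomial and integrating term by term, the ratio of the moment integral to the normalization integral gives ⟨z²⟩ = 2·L^2/7.
With L = 8.18, ⟨z^2⟩ = 19.12.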